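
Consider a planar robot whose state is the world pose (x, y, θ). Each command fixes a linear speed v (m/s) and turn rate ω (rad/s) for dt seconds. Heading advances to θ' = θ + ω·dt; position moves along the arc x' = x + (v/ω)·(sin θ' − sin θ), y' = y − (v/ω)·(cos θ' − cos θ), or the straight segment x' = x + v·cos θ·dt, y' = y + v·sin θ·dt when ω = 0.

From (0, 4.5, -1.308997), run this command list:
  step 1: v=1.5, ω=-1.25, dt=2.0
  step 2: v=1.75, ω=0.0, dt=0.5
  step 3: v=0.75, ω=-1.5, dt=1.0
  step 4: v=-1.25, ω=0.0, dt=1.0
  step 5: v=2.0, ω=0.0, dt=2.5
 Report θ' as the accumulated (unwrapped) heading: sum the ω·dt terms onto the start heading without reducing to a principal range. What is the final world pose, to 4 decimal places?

(-0.5864, 7.5643, -5.3090)

step 1: θ'=-3.8090 (R=-1.2000) → pose (-1.9019, 3.2469, -3.8090)
step 2: θ'=-3.8090 (straight) → pose (-2.5891, 3.7885, -3.8090)
step 3: θ'=-5.3090 (R=-0.5000) → pose (-2.6933, 4.4621, -5.3090)
step 4: θ'=-5.3090 (straight) → pose (-3.3956, 3.4281, -5.3090)
step 5: θ'=-5.3090 (straight) → pose (-0.5864, 7.5643, -5.3090)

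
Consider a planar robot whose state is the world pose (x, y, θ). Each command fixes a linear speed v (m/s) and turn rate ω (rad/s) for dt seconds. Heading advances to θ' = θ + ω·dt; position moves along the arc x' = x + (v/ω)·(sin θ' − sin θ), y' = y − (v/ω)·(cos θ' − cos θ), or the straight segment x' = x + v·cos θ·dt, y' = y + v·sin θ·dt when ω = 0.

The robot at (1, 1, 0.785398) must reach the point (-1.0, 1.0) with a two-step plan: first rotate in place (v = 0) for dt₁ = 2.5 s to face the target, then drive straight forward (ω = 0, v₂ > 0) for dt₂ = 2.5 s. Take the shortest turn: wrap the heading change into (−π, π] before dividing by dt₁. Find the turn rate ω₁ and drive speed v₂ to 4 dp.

ω₁ = 0.9425, v₂ = 0.8000

heading to target = atan2(1−1, -1−1) = 3.1416
Δθ = wrap(3.1416 − 0.7854) = 2.3562; ω₁ = Δθ/dt₁ = 0.9425
distance = √((-1−1)² + (1−1)²) = 2.0000; v₂ = distance/dt₂ = 0.8000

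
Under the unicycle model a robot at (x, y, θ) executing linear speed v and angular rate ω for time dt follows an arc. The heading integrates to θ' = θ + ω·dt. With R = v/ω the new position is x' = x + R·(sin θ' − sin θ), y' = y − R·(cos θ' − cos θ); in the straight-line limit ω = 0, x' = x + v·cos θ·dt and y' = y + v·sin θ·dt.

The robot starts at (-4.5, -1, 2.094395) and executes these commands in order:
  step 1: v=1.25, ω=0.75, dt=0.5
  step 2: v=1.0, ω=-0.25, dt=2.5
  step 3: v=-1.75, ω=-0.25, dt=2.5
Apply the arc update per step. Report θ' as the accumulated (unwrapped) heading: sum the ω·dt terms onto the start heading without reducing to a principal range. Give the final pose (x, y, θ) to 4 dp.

step 1: θ'=2.4694 (R=1.6667) → pose (-4.9055, -0.5292, 2.4694)
step 2: θ'=1.8444 (R=-4.0000) → pose (-6.2659, 1.5198, 1.8444)
step 3: θ'=1.2194 (R=7.0000) → pose (-6.4333, -2.7811, 1.2194)

(-6.4333, -2.7811, 1.2194)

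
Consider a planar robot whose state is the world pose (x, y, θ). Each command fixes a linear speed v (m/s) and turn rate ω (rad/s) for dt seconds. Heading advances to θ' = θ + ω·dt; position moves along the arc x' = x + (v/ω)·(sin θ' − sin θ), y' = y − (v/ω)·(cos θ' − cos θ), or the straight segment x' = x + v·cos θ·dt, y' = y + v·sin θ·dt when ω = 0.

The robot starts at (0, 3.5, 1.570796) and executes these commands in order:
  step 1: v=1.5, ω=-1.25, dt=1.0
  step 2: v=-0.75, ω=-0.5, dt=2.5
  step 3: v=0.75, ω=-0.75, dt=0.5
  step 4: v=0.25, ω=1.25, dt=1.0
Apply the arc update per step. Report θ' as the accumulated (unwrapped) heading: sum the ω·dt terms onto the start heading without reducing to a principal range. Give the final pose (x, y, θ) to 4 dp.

(-0.5075, 4.6825, -0.0542)

step 1: θ'=0.3208 (R=-1.2000) → pose (0.8216, 4.6388, 0.3208)
step 2: θ'=-0.9292 (R=1.5000) → pose (-0.8531, 5.1646, -0.9292)
step 3: θ'=-1.3042 (R=-1.0000) → pose (-0.6896, 4.8295, -1.3042)
step 4: θ'=-0.0542 (R=0.2000) → pose (-0.5075, 4.6825, -0.0542)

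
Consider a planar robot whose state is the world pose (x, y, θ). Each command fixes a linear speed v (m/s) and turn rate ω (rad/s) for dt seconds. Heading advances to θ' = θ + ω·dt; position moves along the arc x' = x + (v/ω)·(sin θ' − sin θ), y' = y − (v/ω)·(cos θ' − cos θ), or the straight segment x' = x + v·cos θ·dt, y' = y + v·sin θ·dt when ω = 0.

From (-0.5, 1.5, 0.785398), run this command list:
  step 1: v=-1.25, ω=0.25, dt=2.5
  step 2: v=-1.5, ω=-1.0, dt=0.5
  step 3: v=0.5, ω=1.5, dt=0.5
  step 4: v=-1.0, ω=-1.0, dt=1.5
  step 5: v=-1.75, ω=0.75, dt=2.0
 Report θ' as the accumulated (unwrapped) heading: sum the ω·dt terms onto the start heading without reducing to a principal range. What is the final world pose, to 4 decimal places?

(-4.9153, -5.2721, 1.6604)

step 1: θ'=1.4104 (R=-5.0000) → pose (-1.9003, -1.2370, 1.4104)
step 2: θ'=0.9104 (R=1.5000) → pose (-2.1964, -1.9176, 0.9104)
step 3: θ'=1.6604 (R=0.3333) → pose (-2.1277, -1.6833, 1.6604)
step 4: θ'=0.1604 (R=1.0000) → pose (-2.9639, -2.7599, 0.1604)
step 5: θ'=1.6604 (R=-2.3333) → pose (-4.9153, -5.2721, 1.6604)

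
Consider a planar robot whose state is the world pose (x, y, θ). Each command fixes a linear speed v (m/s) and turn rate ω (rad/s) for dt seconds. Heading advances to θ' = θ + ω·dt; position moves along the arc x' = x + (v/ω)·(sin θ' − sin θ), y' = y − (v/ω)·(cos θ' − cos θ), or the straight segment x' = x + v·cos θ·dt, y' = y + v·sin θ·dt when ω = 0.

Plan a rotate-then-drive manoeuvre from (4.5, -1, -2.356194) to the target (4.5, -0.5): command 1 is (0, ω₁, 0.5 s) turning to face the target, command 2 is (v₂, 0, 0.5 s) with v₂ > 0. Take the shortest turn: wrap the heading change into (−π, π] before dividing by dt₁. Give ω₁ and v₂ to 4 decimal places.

heading to target = atan2(-0.5−-1, 4.5−4.5) = 1.5708
Δθ = wrap(1.5708 − -2.3562) = -2.3562; ω₁ = Δθ/dt₁ = -4.7124
distance = √((4.5−4.5)² + (-0.5−-1)²) = 0.5000; v₂ = distance/dt₂ = 1.0000

ω₁ = -4.7124, v₂ = 1.0000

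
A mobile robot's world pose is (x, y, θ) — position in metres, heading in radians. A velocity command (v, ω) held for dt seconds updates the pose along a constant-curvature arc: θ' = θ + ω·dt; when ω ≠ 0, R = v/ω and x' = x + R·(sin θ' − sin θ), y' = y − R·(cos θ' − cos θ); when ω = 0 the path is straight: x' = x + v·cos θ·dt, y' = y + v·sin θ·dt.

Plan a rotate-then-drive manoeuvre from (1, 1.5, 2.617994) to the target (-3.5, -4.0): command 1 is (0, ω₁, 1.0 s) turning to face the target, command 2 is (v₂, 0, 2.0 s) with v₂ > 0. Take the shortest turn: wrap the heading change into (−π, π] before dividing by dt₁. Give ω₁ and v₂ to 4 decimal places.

ω₁ = 1.4087, v₂ = 3.5532

heading to target = atan2(-4−1.5, -3.5−1) = -2.2565
Δθ = wrap(-2.2565 − 2.6180) = 1.4087; ω₁ = Δθ/dt₁ = 1.4087
distance = √((-3.5−1)² + (-4−1.5)²) = 7.1063; v₂ = distance/dt₂ = 3.5532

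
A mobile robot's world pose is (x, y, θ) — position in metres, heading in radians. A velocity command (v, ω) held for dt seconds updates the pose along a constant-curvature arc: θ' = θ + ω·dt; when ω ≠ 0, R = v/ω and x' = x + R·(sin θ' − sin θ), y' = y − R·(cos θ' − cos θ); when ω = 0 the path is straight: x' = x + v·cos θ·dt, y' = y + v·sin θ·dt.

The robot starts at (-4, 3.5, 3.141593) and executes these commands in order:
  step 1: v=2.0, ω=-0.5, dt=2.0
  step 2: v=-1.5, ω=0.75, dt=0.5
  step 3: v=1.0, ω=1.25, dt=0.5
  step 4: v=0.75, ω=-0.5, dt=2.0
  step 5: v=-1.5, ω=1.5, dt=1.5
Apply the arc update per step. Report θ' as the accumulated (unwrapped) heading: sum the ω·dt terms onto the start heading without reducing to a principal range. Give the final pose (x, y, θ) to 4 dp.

(-6.7930, 5.8632, 4.3916)

step 1: θ'=2.1416 (R=-4.0000) → pose (-7.3659, 5.3388, 2.1416)
step 2: θ'=2.5166 (R=-2.0000) → pose (-6.8531, 4.7975, 2.5166)
step 3: θ'=3.1416 (R=0.8000) → pose (-7.3212, 4.9487, 3.1416)
step 4: θ'=2.1416 (R=-1.5000) → pose (-8.5834, 5.6382, 2.1416)
step 5: θ'=4.3916 (R=-1.0000) → pose (-6.7930, 5.8632, 4.3916)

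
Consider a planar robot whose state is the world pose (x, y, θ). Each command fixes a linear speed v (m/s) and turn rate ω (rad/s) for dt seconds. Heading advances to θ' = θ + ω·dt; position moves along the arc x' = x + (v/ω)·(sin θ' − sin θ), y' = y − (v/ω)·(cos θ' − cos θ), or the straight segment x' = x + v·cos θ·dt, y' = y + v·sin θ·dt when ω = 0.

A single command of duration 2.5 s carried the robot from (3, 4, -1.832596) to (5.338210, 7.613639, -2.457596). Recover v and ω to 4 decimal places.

v = -1.7500, ω = -0.2500

Δθ = -2.457596 − -1.832596 = -0.625000
ω = Δθ/dt = -0.625000/2.5 = -0.2500
R = −Δy/(cos θ' − cos θ) = 7.0000
v = R·ω = 7.0000·-0.2500 = -1.7500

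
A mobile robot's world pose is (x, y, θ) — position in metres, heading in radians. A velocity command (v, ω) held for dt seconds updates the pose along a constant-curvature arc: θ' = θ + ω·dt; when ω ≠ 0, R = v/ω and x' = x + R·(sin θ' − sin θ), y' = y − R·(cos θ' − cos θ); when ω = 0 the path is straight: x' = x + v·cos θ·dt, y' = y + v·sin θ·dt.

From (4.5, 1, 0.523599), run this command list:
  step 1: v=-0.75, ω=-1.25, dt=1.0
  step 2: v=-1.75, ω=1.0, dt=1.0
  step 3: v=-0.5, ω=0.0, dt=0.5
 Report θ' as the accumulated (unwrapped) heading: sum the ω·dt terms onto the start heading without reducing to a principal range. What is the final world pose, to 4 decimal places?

(1.9256, 1.3802, 0.2736)

step 1: θ'=-0.7264 (R=0.6000) → pose (3.8015, 1.0711, -0.7264)
step 2: θ'=0.2736 (R=-1.7500) → pose (2.1663, 1.4477, 0.2736)
step 3: θ'=0.2736 (straight) → pose (1.9256, 1.3802, 0.2736)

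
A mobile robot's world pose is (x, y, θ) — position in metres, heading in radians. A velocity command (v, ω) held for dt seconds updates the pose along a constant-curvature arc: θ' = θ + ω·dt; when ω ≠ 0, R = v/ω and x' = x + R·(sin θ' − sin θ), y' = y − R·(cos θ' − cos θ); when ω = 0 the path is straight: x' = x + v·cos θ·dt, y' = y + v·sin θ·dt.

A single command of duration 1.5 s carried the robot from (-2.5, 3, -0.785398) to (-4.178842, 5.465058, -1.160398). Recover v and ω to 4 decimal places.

Δθ = -1.160398 − -0.785398 = -0.375000
ω = Δθ/dt = -0.375000/1.5 = -0.2500
R = −Δy/(cos θ' − cos θ) = 8.0000
v = R·ω = 8.0000·-0.2500 = -2.0000

v = -2.0000, ω = -0.2500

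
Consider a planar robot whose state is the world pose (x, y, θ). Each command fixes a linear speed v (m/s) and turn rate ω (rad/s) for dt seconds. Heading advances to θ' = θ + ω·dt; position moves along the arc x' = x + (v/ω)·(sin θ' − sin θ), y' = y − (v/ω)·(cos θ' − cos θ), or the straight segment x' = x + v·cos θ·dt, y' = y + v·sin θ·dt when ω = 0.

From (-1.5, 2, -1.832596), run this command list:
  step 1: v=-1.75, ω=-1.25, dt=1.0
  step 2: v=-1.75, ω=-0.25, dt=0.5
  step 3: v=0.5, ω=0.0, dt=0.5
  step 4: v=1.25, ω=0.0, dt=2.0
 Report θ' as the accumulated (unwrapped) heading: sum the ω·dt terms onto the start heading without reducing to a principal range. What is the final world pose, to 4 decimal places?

step 1: θ'=-3.0826 (R=1.4000) → pose (-0.2303, 3.0352, -3.0826)
step 2: θ'=-3.2076 (R=7.0000) → pose (0.6442, 3.0322, -3.2076)
step 3: θ'=-3.2076 (straight) → pose (0.3947, 3.0486, -3.2076)
step 4: θ'=-3.2076 (straight) → pose (-2.0998, 3.2135, -3.2076)

(-2.0998, 3.2135, -3.2076)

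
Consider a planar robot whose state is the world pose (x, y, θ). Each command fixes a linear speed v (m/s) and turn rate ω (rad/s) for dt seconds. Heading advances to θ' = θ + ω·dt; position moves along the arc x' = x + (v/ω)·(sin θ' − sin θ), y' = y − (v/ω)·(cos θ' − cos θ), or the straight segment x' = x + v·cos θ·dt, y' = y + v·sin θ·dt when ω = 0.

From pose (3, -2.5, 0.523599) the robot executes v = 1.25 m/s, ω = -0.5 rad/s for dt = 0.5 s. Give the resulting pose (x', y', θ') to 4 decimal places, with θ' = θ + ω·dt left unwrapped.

(3.5745, -2.2581, 0.2736)

θ' = 0.5236 + -0.5·0.5 = 0.2736
R = v/ω = 1.25/-0.5 = -2.5000
x' = 3 + -2.5000·(sin 0.2736 − sin 0.5236) = 3.5745
y' = -2.5 − -2.5000·(cos 0.2736 − cos 0.5236) = -2.2581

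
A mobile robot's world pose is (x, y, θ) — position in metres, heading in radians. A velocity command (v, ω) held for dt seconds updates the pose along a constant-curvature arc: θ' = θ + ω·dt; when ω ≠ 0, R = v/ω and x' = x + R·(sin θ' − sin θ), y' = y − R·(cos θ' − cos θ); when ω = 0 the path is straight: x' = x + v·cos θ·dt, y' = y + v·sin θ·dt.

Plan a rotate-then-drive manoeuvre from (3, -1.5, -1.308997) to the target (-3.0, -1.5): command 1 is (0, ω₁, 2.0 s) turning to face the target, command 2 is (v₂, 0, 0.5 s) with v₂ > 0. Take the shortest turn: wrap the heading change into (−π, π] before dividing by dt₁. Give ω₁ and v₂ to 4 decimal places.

heading to target = atan2(-1.5−-1.5, -3−3) = 3.1416
Δθ = wrap(3.1416 − -1.3090) = -1.8326; ω₁ = Δθ/dt₁ = -0.9163
distance = √((-3−3)² + (-1.5−-1.5)²) = 6.0000; v₂ = distance/dt₂ = 12.0000

ω₁ = -0.9163, v₂ = 12.0000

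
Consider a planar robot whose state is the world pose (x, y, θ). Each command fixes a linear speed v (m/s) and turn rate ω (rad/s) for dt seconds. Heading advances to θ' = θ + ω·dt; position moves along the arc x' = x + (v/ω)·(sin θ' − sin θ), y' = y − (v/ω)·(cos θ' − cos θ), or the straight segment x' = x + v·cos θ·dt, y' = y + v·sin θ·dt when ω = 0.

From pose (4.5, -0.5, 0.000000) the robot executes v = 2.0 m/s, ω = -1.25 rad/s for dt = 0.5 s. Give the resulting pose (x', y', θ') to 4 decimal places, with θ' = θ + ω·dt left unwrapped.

(5.4362, -0.8025, -0.6250)

θ' = 0.0000 + -1.25·0.5 = -0.6250
R = v/ω = 2.0/-1.25 = -1.6000
x' = 4.5 + -1.6000·(sin -0.6250 − sin 0.0000) = 5.4362
y' = -0.5 − -1.6000·(cos -0.6250 − cos 0.0000) = -0.8025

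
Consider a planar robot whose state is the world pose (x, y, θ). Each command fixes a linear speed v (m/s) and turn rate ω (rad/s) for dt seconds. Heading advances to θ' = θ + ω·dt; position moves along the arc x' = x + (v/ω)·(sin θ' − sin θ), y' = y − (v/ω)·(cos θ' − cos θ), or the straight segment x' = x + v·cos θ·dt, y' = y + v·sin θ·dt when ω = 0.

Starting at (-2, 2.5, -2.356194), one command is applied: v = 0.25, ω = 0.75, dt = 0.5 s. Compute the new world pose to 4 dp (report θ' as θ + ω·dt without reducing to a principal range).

θ' = -2.3562 + 0.75·0.5 = -1.9812
R = v/ω = 0.25/0.75 = 0.3333
x' = -2 + 0.3333·(sin -1.9812 − sin -2.3562) = -2.0700
y' = 2.5 − 0.3333·(cos -1.9812 − cos -2.3562) = 2.3973

(-2.0700, 2.3973, -1.9812)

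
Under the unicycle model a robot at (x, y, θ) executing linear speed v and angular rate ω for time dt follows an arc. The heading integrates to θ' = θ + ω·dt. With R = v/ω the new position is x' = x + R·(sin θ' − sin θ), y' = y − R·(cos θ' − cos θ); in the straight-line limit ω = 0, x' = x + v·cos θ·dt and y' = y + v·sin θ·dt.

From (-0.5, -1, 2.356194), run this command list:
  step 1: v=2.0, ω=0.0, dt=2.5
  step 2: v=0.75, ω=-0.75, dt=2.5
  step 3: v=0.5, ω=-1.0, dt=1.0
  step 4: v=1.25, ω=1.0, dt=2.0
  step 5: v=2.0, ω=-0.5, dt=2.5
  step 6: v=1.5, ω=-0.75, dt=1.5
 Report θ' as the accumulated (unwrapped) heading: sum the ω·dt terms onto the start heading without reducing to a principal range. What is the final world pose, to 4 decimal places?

step 1: θ'=2.3562 (straight) → pose (-4.0355, 2.5355, 2.3562)
step 2: θ'=0.4812 (R=-1.0000) → pose (-3.7913, 4.1291, 0.4812)
step 3: θ'=-0.5188 (R=-0.5000) → pose (-3.3119, 4.1201, -0.5188)
step 4: θ'=1.4812 (R=1.2500) → pose (-1.4471, 5.0937, 1.4812)
step 5: θ'=0.2312 (R=-4.0000) → pose (1.6203, 8.6294, 0.2312)
step 6: θ'=-0.8938 (R=-2.0000) → pose (3.6375, 7.9355, -0.8938)

(3.6375, 7.9355, -0.8938)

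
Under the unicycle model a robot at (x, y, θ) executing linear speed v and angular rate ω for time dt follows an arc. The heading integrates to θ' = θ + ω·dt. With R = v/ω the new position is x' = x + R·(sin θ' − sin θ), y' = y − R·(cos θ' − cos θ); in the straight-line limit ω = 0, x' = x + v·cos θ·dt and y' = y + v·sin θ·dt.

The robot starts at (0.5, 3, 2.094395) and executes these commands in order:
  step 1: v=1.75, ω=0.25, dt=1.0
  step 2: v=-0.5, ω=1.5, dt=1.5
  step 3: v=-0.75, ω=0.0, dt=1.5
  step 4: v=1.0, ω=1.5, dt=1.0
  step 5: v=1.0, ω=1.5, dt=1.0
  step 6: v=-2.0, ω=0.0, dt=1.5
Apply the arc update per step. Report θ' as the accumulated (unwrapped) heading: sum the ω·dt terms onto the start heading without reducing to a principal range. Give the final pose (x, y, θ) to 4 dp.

(0.6839, 2.5528, 7.5944)

step 1: θ'=2.3444 (R=7.0000) → pose (-0.5544, 4.3910, 2.3444)
step 2: θ'=4.5944 (R=-0.3333) → pose (0.0151, 4.5847, 4.5944)
step 3: θ'=4.5944 (straight) → pose (0.1475, 5.7018, 4.5944)
step 4: θ'=6.0944 (R=0.6667) → pose (0.6845, 4.9685, 6.0944)
step 5: θ'=7.5944 (R=0.6667) → pose (1.4539, 5.4522, 7.5944)
step 6: θ'=7.5944 (straight) → pose (0.6839, 2.5528, 7.5944)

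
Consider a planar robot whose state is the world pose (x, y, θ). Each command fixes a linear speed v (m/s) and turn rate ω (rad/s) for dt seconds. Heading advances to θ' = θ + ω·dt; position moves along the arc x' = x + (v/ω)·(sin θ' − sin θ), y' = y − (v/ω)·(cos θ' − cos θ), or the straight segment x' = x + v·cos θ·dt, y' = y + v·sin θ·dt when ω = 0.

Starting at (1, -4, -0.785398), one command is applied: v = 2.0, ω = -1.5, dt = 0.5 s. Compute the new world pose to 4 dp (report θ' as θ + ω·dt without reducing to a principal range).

(1.3897, -4.8956, -1.5354)

θ' = -0.7854 + -1.5·0.5 = -1.5354
R = v/ω = 2.0/-1.5 = -1.3333
x' = 1 + -1.3333·(sin -1.5354 − sin -0.7854) = 1.3897
y' = -4 − -1.3333·(cos -1.5354 − cos -0.7854) = -4.8956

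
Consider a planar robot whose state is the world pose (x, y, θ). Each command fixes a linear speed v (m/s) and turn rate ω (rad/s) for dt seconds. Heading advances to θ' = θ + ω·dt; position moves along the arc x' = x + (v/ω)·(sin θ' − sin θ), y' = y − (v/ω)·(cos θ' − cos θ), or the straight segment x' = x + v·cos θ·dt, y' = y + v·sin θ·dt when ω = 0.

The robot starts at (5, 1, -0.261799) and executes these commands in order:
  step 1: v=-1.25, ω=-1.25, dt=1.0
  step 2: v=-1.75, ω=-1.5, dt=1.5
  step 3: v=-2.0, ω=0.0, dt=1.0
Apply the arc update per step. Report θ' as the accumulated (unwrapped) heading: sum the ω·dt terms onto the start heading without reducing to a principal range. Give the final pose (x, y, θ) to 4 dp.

step 1: θ'=-1.5118 (R=1.0000) → pose (4.2606, 1.9070, -1.5118)
step 2: θ'=-3.7618 (R=1.1667) → pose (6.1033, 2.9251, -3.7618)
step 3: θ'=-3.7618 (straight) → pose (7.7308, 1.7627, -3.7618)

(7.7308, 1.7627, -3.7618)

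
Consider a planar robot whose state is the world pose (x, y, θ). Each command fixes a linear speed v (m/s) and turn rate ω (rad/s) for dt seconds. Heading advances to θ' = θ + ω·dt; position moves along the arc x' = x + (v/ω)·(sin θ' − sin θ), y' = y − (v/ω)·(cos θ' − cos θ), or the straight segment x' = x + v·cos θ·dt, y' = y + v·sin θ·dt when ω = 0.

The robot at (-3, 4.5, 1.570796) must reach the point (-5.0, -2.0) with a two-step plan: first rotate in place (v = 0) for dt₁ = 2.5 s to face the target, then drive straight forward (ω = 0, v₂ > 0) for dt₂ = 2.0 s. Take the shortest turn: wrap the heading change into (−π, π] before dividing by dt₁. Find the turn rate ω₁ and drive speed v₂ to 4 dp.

ω₁ = 1.1372, v₂ = 3.4004

heading to target = atan2(-2−4.5, -5−-3) = -1.8693
Δθ = wrap(-1.8693 − 1.5708) = 2.8431; ω₁ = Δθ/dt₁ = 1.1372
distance = √((-5−-3)² + (-2−4.5)²) = 6.8007; v₂ = distance/dt₂ = 3.4004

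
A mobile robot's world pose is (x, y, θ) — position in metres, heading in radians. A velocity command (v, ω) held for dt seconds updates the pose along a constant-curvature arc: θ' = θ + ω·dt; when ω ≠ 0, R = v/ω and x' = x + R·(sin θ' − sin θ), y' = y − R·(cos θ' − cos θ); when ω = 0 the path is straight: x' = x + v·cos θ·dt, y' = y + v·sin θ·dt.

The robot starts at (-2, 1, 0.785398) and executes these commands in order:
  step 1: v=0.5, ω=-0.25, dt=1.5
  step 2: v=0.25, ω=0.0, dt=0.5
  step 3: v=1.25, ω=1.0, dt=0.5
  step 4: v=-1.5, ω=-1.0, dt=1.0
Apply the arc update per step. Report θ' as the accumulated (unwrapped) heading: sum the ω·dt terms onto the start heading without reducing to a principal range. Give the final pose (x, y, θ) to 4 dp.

(-2.0995, 1.2752, -0.0896)

step 1: θ'=0.4104 (R=-2.0000) → pose (-1.3837, 1.4197, 0.4104)
step 2: θ'=0.4104 (straight) → pose (-1.2691, 1.4696, 0.4104)
step 3: θ'=0.9104 (R=1.2500) → pose (-0.7806, 1.8490, 0.9104)
step 4: θ'=-0.0896 (R=1.5000) → pose (-2.0995, 1.2752, -0.0896)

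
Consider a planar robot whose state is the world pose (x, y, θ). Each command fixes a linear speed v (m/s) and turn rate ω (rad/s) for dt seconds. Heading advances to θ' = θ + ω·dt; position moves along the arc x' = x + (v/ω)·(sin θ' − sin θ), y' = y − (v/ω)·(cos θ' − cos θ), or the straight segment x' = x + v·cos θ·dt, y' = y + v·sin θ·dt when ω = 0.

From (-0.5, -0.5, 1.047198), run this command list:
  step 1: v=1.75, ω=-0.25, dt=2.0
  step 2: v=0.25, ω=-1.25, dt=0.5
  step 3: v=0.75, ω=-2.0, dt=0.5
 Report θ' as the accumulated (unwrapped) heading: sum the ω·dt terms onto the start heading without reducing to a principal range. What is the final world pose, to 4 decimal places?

(2.3409, 1.8101, -1.0778)

step 1: θ'=0.5472 (R=-7.0000) → pose (1.9201, 1.9779, 0.5472)
step 2: θ'=-0.0778 (R=-0.2000) → pose (2.0397, 2.0065, -0.0778)
step 3: θ'=-1.0778 (R=-0.3750) → pose (2.3409, 1.8101, -1.0778)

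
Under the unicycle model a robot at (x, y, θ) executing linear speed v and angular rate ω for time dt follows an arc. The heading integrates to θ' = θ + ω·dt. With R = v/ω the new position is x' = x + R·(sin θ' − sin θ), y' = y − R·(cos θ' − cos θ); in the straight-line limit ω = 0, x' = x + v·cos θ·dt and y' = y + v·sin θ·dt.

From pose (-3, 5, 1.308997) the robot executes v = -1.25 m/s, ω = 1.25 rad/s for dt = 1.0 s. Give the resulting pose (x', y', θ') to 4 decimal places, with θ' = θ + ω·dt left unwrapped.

θ' = 1.3090 + 1.25·1.0 = 2.5590
R = v/ω = -1.25/1.25 = -1.0000
x' = -3 + -1.0000·(sin 2.5590 − sin 1.3090) = -2.5843
y' = 5 − -1.0000·(cos 2.5590 − cos 1.3090) = 3.9061

(-2.5843, 3.9061, 2.5590)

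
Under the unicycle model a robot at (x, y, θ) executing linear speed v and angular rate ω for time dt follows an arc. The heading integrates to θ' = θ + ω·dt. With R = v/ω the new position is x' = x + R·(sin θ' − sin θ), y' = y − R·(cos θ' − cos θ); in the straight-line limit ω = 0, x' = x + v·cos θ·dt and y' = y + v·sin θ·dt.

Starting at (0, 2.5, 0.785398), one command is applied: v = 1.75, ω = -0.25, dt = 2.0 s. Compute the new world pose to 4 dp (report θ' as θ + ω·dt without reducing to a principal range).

(2.9790, 4.2671, 0.2854)

θ' = 0.7854 + -0.25·2.0 = 0.2854
R = v/ω = 1.75/-0.25 = -7.0000
x' = 0 + -7.0000·(sin 0.2854 − sin 0.7854) = 2.9790
y' = 2.5 − -7.0000·(cos 0.2854 − cos 0.7854) = 4.2671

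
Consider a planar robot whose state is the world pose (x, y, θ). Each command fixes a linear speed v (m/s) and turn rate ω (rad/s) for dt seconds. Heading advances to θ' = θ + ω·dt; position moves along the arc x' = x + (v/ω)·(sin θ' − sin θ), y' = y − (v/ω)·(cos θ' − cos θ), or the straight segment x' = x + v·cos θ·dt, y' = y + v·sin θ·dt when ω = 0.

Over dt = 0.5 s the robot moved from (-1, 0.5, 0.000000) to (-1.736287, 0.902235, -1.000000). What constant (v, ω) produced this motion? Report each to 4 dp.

Δθ = -1.000000 − 0.000000 = -1.000000
ω = Δθ/dt = -1.000000/0.5 = -2.0000
R = Δx/(sin θ' − sin θ) = 0.8750
v = R·ω = 0.8750·-2.0000 = -1.7500

v = -1.7500, ω = -2.0000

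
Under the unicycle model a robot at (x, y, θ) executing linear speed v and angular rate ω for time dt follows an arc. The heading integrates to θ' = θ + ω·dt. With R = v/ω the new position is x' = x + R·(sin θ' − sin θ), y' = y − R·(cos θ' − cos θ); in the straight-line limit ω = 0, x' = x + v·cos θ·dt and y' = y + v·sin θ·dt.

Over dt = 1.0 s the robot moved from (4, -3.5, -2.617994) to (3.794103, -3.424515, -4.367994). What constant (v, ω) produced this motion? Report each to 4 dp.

Δθ = -4.367994 − -2.617994 = -1.750000
ω = Δθ/dt = -1.750000/1.0 = -1.7500
R = Δx/(sin θ' − sin θ) = -0.1429
v = R·ω = -0.1429·-1.7500 = 0.2500

v = 0.2500, ω = -1.7500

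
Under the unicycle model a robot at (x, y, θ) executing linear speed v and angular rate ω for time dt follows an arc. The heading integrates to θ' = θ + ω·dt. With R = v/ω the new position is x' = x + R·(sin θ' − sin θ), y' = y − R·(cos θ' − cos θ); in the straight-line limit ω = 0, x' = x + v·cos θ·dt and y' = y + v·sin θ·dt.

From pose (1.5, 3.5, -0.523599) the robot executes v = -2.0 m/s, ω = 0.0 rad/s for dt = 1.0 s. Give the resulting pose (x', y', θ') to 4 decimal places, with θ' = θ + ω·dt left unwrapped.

(-0.2321, 4.5000, -0.5236)

θ' = -0.5236 + 0.0·1.0 = -0.5236
ω = 0 → straight: x' = 1.5 + -2.0·cos(-0.5236)·1.0 = -0.2321
y' = 3.5 + -2.0·sin(-0.5236)·1.0 = 4.5000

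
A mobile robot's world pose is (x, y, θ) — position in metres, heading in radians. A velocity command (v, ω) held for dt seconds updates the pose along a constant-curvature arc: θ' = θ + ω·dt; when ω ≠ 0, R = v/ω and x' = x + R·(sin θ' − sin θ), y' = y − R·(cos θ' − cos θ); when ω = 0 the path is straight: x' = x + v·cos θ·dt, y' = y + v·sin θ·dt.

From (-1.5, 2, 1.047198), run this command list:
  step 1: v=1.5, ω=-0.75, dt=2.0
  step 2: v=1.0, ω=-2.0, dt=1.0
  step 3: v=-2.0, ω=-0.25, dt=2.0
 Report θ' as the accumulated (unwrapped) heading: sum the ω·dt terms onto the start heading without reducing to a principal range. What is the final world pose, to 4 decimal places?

(4.7895, 3.6446, -2.9528)

step 1: θ'=-0.4528 (R=-2.0000) → pose (1.1070, 2.7985, -0.4528)
step 2: θ'=-2.4528 (R=-0.5000) → pose (1.2061, 1.9628, -2.4528)
step 3: θ'=-2.9528 (R=8.0000) → pose (4.7895, 3.6446, -2.9528)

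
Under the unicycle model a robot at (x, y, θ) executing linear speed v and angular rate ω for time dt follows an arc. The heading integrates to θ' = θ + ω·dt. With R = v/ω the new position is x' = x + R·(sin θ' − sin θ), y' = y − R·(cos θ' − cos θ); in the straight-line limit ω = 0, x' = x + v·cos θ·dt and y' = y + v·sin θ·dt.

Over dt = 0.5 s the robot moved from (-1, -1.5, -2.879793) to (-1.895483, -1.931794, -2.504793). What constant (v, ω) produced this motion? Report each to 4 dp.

v = 2.0000, ω = 0.7500

Δθ = -2.504793 − -2.879793 = 0.375000
ω = Δθ/dt = 0.375000/0.5 = 0.7500
R = Δx/(sin θ' − sin θ) = 2.6667
v = R·ω = 2.6667·0.7500 = 2.0000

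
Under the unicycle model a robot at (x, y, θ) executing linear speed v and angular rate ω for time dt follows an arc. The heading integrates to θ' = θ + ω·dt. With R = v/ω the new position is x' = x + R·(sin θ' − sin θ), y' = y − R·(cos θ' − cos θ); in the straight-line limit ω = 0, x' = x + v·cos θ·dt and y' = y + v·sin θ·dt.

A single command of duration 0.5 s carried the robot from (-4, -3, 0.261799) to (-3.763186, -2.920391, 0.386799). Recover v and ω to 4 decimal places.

v = 0.5000, ω = 0.2500

Δθ = 0.386799 − 0.261799 = 0.125000
ω = Δθ/dt = 0.125000/0.5 = 0.2500
R = Δx/(sin θ' − sin θ) = 2.0000
v = R·ω = 2.0000·0.2500 = 0.5000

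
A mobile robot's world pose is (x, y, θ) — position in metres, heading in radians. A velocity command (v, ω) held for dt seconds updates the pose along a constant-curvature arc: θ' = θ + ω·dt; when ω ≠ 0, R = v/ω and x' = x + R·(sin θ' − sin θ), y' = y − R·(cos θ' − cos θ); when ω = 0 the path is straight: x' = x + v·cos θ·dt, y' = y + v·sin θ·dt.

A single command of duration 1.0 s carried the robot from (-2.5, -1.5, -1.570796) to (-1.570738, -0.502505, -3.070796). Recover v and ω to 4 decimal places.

v = -1.5000, ω = -1.5000

Δθ = -3.070796 − -1.570796 = -1.500000
ω = Δθ/dt = -1.500000/1.0 = -1.5000
R = −Δy/(cos θ' − cos θ) = 1.0000
v = R·ω = 1.0000·-1.5000 = -1.5000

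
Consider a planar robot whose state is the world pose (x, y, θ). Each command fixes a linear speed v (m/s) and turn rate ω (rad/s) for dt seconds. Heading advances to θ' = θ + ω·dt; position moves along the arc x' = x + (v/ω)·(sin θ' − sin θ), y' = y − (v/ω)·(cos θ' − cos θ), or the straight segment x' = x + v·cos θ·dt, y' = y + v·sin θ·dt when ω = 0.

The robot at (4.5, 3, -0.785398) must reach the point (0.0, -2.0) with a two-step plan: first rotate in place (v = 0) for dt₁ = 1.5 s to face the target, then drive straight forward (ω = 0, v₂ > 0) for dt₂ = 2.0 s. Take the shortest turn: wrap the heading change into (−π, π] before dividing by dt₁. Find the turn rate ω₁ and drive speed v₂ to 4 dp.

ω₁ = -1.0121, v₂ = 3.3634

heading to target = atan2(-2−3, 0−4.5) = -2.3036
Δθ = wrap(-2.3036 − -0.7854) = -1.5182; ω₁ = Δθ/dt₁ = -1.0121
distance = √((0−4.5)² + (-2−3)²) = 6.7268; v₂ = distance/dt₂ = 3.3634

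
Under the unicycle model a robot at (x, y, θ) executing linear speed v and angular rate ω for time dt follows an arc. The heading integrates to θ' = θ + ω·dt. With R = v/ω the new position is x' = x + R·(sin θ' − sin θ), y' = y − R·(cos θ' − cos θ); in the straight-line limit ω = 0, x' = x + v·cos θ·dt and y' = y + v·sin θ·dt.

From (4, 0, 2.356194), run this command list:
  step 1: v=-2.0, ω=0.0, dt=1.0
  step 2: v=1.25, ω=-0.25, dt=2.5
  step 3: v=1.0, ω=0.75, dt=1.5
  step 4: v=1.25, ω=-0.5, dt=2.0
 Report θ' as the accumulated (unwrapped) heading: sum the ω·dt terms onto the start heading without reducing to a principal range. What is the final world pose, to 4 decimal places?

step 1: θ'=2.3562 (straight) → pose (5.4142, -1.4142, 2.3562)
step 2: θ'=1.7312 (R=-5.0000) → pose (4.0139, 1.3228, 1.7312)
step 3: θ'=2.8562 (R=1.3333) → pose (3.0731, 2.3892, 2.8562)
step 4: θ'=1.8562 (R=-2.5000) → pose (1.3781, 4.0842, 1.8562)

(1.3781, 4.0842, 1.8562)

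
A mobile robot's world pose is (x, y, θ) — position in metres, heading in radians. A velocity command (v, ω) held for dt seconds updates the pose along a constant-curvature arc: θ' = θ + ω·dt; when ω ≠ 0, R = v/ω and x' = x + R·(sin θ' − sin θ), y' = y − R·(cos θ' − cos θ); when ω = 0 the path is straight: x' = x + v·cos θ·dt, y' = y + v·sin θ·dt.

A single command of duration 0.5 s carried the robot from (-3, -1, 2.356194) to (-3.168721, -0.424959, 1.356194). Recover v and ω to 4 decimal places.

v = 1.2500, ω = -2.0000

Δθ = 1.356194 − 2.356194 = -1.000000
ω = Δθ/dt = -1.000000/0.5 = -2.0000
R = −Δy/(cos θ' − cos θ) = -0.6250
v = R·ω = -0.6250·-2.0000 = 1.2500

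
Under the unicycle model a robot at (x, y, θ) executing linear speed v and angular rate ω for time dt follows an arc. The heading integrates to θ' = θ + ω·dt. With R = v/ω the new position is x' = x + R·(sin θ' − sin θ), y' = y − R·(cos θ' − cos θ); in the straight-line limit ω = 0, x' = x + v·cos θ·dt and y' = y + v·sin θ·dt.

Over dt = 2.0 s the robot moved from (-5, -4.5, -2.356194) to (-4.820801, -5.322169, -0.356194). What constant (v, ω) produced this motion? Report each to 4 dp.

Δθ = -0.356194 − -2.356194 = 2.000000
ω = Δθ/dt = 2.000000/2.0 = 1.0000
R = −Δy/(cos θ' − cos θ) = 0.5000
v = R·ω = 0.5000·1.0000 = 0.5000

v = 0.5000, ω = 1.0000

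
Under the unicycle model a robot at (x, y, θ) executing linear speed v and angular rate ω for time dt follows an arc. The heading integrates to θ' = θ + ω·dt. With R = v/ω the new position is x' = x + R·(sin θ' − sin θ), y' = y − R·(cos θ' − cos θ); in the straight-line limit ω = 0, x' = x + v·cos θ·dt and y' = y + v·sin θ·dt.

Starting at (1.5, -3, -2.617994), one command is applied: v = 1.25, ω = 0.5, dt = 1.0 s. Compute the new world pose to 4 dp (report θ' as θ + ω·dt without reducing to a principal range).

θ' = -2.6180 + 0.5·1.0 = -2.1180
R = v/ω = 1.25/0.5 = 2.5000
x' = 1.5 + 2.5000·(sin -2.1180 − sin -2.6180) = 0.6150
y' = -3 − 2.5000·(cos -2.1180 − cos -2.6180) = -3.8643

(0.6150, -3.8643, -2.1180)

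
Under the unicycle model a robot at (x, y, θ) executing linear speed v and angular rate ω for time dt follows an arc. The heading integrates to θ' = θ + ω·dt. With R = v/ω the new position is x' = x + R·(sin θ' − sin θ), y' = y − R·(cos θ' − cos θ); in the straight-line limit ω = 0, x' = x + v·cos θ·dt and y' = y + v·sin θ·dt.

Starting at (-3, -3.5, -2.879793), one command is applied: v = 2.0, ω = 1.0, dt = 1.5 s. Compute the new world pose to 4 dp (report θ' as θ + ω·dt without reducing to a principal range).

(-4.4460, -5.8115, -1.3798)

θ' = -2.8798 + 1.0·1.5 = -1.3798
R = v/ω = 2.0/1.0 = 2.0000
x' = -3 + 2.0000·(sin -1.3798 − sin -2.8798) = -4.4460
y' = -3.5 − 2.0000·(cos -1.3798 − cos -2.8798) = -5.8115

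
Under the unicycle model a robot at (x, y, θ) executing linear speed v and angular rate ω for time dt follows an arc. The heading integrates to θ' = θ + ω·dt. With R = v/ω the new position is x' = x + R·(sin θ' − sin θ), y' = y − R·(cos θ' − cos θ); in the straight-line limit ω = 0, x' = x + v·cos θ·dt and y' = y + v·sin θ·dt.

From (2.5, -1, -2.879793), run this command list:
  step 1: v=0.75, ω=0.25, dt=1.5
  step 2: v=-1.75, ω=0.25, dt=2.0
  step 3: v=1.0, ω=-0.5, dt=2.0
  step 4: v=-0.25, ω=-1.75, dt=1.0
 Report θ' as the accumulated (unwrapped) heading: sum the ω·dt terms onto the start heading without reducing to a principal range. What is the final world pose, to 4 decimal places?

step 1: θ'=-2.5048 (R=3.0000) → pose (1.4926, -1.4858, -2.5048)
step 2: θ'=-2.0048 (R=-7.0000) → pose (3.6813, 1.1987, -2.0048)
step 3: θ'=-3.0048 (R=-2.0000) → pose (2.1394, 0.0584, -3.0048)
step 4: θ'=-4.7548 (R=0.1429) → pose (2.3016, -0.0891, -4.7548)

(2.3016, -0.0891, -4.7548)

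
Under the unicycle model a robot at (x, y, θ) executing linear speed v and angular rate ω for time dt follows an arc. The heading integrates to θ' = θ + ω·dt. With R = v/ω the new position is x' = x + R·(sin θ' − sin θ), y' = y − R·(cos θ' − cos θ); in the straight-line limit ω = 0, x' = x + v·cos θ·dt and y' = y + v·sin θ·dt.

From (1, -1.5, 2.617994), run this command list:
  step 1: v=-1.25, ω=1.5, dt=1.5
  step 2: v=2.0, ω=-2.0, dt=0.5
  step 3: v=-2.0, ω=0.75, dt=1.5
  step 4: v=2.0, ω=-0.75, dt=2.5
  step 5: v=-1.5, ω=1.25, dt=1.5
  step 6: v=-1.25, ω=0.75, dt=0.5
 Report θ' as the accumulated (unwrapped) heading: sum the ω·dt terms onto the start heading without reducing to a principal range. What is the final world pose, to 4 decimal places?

step 1: θ'=4.8680 (R=-0.8333) → pose (2.2399, -0.6492, 4.8680)
step 2: θ'=3.8680 (R=-1.0000) → pose (1.9162, -1.5517, 3.8680)
step 3: θ'=4.9930 (R=-2.6667) → pose (2.7074, 1.1803, 4.9930)
step 4: θ'=3.1180 (R=-2.6667) → pose (0.0821, -2.2241, 3.1180)
step 5: θ'=4.9930 (R=-1.2000) → pose (1.2635, -0.6921, 4.9930)
step 6: θ'=5.3680 (R=-1.6667) → pose (0.9832, -0.1376, 5.3680)

(0.9832, -0.1376, 5.3680)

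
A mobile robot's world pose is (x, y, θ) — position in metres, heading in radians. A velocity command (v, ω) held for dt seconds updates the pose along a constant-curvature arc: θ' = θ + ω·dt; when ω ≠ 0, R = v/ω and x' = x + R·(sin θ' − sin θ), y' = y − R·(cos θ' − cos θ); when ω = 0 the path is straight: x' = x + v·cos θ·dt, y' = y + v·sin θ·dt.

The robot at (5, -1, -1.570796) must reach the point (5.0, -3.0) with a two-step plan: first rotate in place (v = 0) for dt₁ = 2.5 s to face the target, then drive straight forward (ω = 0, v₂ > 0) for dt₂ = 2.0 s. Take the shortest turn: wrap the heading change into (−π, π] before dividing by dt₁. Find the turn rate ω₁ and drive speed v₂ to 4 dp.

heading to target = atan2(-3−-1, 5−5) = -1.5708
Δθ = wrap(-1.5708 − -1.5708) = 0.0000; ω₁ = Δθ/dt₁ = 0.0000
distance = √((5−5)² + (-3−-1)²) = 2.0000; v₂ = distance/dt₂ = 1.0000

ω₁ = 0.0000, v₂ = 1.0000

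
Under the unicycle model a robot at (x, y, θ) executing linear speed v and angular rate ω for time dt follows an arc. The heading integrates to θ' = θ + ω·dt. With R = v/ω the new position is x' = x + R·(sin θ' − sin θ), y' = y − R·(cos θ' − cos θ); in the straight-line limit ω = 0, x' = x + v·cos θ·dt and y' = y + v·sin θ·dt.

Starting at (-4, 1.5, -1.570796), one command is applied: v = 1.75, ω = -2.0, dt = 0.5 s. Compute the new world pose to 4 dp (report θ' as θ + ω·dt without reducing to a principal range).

(-4.4022, 0.7637, -2.5708)

θ' = -1.5708 + -2.0·0.5 = -2.5708
R = v/ω = 1.75/-2.0 = -0.8750
x' = -4 + -0.8750·(sin -2.5708 − sin -1.5708) = -4.4022
y' = 1.5 − -0.8750·(cos -2.5708 − cos -1.5708) = 0.7637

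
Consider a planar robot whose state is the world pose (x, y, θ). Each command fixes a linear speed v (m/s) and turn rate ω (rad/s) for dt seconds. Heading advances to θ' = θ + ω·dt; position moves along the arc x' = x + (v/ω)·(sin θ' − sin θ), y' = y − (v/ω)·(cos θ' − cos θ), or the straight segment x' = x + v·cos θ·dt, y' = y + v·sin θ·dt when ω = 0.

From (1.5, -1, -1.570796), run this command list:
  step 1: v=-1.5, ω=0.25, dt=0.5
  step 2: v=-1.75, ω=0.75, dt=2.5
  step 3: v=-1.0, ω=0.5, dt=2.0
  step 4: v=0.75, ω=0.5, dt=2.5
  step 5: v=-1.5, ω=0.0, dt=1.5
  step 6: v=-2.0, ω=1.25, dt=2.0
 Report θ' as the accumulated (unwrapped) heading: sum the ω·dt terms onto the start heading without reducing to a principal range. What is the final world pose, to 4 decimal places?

step 1: θ'=-1.4458 (R=-6.0000) → pose (1.4532, -0.2520, -1.4458)
step 2: θ'=0.4292 (R=-2.3333) → pose (-1.8330, 1.5788, 0.4292)
step 3: θ'=1.4292 (R=-2.0000) → pose (-2.9806, 0.0425, 1.4292)
step 4: θ'=2.6792 (R=1.5000) → pose (-3.7965, 1.5966, 2.6792)
step 5: θ'=2.6792 (straight) → pose (-1.7828, 0.5929, 2.6792)
step 6: θ'=5.1792 (R=-1.6000) → pose (0.3598, 2.7450, 5.1792)

(0.3598, 2.7450, 5.1792)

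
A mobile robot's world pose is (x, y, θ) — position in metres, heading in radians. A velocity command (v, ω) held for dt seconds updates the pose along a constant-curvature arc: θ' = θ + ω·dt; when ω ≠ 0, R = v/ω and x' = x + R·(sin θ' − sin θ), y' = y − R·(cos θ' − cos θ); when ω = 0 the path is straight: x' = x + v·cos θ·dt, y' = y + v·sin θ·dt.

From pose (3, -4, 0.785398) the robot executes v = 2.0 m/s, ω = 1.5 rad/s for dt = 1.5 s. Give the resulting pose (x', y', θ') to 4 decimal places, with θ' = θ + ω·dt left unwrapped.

θ' = 0.7854 + 1.5·1.5 = 3.0354
R = v/ω = 2.0/1.5 = 1.3333
x' = 3 + 1.3333·(sin 3.0354 − sin 0.7854) = 2.1985
y' = -4 − 1.3333·(cos 3.0354 − cos 0.7854) = -1.7314

(2.1985, -1.7314, 3.0354)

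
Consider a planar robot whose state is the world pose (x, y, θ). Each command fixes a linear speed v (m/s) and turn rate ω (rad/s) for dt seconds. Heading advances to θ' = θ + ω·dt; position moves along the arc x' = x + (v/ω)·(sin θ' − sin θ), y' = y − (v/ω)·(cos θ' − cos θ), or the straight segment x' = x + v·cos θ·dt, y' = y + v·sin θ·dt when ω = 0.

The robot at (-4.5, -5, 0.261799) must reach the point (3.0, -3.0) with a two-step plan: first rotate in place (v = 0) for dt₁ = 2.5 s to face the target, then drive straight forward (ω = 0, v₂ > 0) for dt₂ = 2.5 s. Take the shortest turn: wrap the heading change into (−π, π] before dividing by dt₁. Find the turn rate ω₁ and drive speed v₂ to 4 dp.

ω₁ = -0.0005, v₂ = 3.1048

heading to target = atan2(-3−-5, 3−-4.5) = 0.2606
Δθ = wrap(0.2606 − 0.2618) = -0.0012; ω₁ = Δθ/dt₁ = -0.0005
distance = √((3−-4.5)² + (-3−-5)²) = 7.7621; v₂ = distance/dt₂ = 3.1048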